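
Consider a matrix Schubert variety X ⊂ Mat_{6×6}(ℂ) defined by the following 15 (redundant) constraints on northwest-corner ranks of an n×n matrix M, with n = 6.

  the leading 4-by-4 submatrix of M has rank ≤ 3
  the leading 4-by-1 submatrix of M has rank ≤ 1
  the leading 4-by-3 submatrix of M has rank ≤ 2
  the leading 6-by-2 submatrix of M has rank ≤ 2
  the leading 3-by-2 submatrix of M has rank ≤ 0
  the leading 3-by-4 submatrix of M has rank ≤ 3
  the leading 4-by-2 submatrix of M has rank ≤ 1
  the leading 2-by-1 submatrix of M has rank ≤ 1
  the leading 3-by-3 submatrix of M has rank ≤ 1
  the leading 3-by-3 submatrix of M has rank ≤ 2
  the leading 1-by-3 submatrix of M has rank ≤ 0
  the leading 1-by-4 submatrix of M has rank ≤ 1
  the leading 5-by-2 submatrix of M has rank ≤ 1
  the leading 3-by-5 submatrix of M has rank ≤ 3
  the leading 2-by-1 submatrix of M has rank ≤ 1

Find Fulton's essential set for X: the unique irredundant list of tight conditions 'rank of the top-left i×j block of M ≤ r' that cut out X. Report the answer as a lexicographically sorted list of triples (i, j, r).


Propagating the 15 rank bounds to every northwest block:

  row 1: 0 0 0 1 1 1
  row 2: 0 0 1 2 2 2
  row 3: 0 0 1 2 3 3
  row 4: 1 1 2 3 4 4
  row 5: 1 1 2 3 4 5
  row 6: 1 2 3 4 5 6

second differences of R give the permutation w = (4, 3, 5, 1, 6, 2).

3 SE-corners of the 8-cell Rothe diagram give Ess(w):

[(1, 3, 0), (3, 2, 0), (5, 2, 1)]


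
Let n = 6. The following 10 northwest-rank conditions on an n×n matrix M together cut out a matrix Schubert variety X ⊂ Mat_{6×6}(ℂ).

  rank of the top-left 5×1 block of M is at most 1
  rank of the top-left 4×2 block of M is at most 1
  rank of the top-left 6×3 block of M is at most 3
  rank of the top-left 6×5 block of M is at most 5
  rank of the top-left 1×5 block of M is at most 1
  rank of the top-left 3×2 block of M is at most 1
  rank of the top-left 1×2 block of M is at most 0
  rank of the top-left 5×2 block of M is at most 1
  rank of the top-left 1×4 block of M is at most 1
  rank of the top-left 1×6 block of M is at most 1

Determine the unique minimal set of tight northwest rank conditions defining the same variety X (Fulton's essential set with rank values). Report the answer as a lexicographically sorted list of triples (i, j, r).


Reconstructing r_w from the 10 given conditions:

  i=1: 0 | 0 | 1 | 1 | 1 | 1
  i=2: 1 | 1 | 2 | 2 | 2 | 2
  i=3: 1 | 1 | 2 | 3 | 3 | 3
  i=4: 1 | 1 | 2 | 3 | 4 | 4
  i=5: 1 | 1 | 2 | 3 | 4 | 5
  i=6: 1 | 2 | 3 | 4 | 5 | 6

second differences of R give the permutation w = (3, 1, 4, 5, 6, 2).

Rothe diagram D(w) (5 cells), 2 SE-corners (essential conditions):

[(1, 2, 0), (5, 2, 1)]


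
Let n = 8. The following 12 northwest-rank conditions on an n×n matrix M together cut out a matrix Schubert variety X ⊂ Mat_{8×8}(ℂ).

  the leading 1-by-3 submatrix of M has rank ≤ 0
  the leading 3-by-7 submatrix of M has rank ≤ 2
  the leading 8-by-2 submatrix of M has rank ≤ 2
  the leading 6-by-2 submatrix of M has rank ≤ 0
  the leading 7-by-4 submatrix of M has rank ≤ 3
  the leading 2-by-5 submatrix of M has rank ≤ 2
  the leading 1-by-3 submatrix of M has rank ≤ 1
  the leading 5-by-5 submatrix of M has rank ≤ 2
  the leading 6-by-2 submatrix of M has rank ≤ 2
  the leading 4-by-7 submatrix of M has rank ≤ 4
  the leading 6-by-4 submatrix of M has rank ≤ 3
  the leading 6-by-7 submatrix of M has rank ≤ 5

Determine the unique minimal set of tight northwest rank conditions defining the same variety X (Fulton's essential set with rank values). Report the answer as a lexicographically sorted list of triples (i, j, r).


The tightest implied rank at each (i,j), from the 12 conditions:

  i=1: 0, 0, 0, 1, 1, 1, 1, 1
  i=2: 0, 0, 1, 2, 2, 2, 2, 2
  i=3: 0, 0, 1, 2, 2, 2, 2, 3
  i=4: 0, 0, 1, 2, 2, 3, 3, 4
  i=5: 0, 0, 1, 2, 2, 3, 4, 5
  i=6: 0, 0, 1, 2, 3, 4, 5, 6
  i=7: 1, 1, 2, 3, 4, 5, 6, 7
  i=8: 1, 2, 3, 4, 5, 6, 7, 8

so w = (4, 3, 8, 6, 7, 5, 1, 2).

ℓ(w)=18; the 4 essential cells (i,j,r):

[(1, 3, 0), (3, 7, 2), (5, 5, 2), (6, 2, 0)]


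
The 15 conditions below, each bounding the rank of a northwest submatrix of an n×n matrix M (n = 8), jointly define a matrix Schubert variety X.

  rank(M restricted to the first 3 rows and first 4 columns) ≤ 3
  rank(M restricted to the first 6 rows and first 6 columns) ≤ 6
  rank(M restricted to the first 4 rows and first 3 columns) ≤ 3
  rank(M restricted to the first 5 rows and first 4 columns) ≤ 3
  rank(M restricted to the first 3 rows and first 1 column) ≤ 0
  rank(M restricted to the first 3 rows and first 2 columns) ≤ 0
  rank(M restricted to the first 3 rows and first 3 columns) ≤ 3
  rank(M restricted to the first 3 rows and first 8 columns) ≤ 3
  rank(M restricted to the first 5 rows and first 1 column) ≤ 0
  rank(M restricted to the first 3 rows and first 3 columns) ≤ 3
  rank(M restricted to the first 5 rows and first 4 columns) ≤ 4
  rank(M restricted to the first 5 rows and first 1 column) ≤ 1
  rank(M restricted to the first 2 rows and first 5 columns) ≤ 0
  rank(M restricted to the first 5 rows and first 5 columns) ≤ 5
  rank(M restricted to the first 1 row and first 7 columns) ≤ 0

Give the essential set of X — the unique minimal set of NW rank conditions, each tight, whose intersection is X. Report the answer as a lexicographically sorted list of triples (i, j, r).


The tightest implied rank at each (i,j), from the 15 conditions:

  0 | 0 | 0 | 0 | 0 | 0 | 0 | 1
  0 | 0 | 0 | 0 | 0 | 1 | 1 | 2
  0 | 0 | 1 | 1 | 1 | 2 | 2 | 3
  0 | 1 | 2 | 2 | 2 | 3 | 3 | 4
  0 | 1 | 2 | 3 | 3 | 4 | 4 | 5
  1 | 2 | 3 | 4 | 4 | 5 | 5 | 6
  1 | 2 | 3 | 4 | 5 | 6 | 6 | 7
  1 | 2 | 3 | 4 | 5 | 6 | 7 | 8

second differences of R give the permutation w = (8, 6, 3, 2, 4, 1, 5, 7).

Rothe diagram D(w) (16 cells), 4 SE-corners (essential conditions):

[(1, 7, 0), (2, 5, 0), (3, 2, 0), (5, 1, 0)]


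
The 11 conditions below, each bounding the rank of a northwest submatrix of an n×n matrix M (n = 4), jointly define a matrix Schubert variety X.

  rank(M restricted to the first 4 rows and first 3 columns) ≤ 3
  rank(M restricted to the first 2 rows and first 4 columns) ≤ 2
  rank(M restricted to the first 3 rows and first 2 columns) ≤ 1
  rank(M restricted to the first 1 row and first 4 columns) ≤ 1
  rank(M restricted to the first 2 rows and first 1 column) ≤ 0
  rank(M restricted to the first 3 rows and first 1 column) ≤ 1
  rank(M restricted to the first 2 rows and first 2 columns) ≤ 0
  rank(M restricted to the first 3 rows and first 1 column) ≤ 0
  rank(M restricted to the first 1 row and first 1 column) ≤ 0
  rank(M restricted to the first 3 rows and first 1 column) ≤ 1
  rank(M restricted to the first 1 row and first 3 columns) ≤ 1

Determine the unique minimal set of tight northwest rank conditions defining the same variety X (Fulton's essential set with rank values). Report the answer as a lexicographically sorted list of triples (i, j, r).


The tightest implied rank at each (i,j), from the 11 conditions:

  R[1]: 0, 0, 1, 1
  R[2]: 0, 0, 1, 2
  R[3]: 0, 1, 2, 3
  R[4]: 1, 2, 3, 4

so w = (3, 4, 2, 1).

Fulton essential set (2 of the 5 Rothe cells):

[(2, 2, 0), (3, 1, 0)]


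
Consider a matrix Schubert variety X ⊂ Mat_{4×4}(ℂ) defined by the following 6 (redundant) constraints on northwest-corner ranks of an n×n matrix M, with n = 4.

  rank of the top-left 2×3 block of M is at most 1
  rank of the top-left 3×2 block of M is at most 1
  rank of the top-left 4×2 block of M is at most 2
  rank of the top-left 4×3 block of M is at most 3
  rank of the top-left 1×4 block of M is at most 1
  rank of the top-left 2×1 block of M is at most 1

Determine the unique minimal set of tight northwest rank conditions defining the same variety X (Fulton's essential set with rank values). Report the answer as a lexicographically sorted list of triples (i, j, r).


Reconstructing r_w from the 6 given conditions:

  i=1: 1  1  1  1
  i=2: 1  1  1  2
  i=3: 1  1  2  3
  i=4: 1  2  3  4

second differences of R give the permutation w = (1, 4, 3, 2).

2 SE-corners of the 3-cell Rothe diagram give Ess(w):

[(2, 3, 1), (3, 2, 1)]


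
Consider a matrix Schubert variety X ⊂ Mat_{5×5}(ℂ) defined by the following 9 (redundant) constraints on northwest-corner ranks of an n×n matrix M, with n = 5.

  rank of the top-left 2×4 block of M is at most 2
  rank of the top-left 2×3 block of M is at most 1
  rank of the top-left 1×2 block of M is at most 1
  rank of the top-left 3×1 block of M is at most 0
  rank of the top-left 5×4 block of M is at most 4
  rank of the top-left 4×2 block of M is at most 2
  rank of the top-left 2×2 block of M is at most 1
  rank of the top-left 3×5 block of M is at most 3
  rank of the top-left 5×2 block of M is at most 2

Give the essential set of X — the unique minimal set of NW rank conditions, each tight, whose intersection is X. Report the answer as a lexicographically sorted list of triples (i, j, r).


Recovering R(i,j) via the rank-extension bound from the 9 conditions:

  i=1: 0  1  1  1  1
  i=2: 0  1  1  2  2
  i=3: 0  1  2  3  3
  i=4: 1  2  3  4  4
  i=5: 1  2  3  4  5

so w = (2, 4, 3, 1, 5).

2 SE-corners of the 4-cell Rothe diagram give Ess(w):

[(2, 3, 1), (3, 1, 0)]


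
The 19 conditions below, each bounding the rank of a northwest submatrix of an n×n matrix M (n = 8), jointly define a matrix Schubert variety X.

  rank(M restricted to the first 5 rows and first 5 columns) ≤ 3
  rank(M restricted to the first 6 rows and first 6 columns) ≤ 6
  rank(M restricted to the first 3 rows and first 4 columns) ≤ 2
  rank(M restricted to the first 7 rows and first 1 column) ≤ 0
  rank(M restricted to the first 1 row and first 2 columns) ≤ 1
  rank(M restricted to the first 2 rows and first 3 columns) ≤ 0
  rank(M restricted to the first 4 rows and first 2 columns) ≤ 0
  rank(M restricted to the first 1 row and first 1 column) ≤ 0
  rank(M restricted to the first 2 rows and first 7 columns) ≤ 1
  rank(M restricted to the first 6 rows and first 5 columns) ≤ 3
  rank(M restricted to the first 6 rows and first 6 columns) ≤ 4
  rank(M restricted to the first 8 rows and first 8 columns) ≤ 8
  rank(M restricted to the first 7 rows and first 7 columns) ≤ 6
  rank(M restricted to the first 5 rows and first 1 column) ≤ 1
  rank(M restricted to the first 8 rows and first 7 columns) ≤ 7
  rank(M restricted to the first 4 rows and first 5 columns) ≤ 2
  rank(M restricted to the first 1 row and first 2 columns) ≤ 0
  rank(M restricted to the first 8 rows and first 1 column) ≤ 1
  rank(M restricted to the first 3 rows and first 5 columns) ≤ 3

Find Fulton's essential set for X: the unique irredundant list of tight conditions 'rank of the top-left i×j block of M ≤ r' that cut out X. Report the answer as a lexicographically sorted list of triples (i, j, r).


Recovering R(i,j) via the rank-extension bound from the 19 conditions:

  0 0 0 1 1 1 1 1
  0 0 0 1 1 1 1 2
  0 0 1 2 2 2 2 3
  0 0 1 2 2 3 3 4
  0 1 2 3 3 4 4 5
  0 1 2 3 3 4 5 6
  0 1 2 3 4 5 6 7
  1 2 3 4 5 6 7 8

hence w(1..8) = (4, 8, 3, 6, 2, 7, 5, 1).

6 SE-corners of the 18-cell Rothe diagram give Ess(w):

[(2, 3, 0), (2, 7, 1), (4, 2, 0), (4, 5, 2), (6, 5, 3), (7, 1, 0)]


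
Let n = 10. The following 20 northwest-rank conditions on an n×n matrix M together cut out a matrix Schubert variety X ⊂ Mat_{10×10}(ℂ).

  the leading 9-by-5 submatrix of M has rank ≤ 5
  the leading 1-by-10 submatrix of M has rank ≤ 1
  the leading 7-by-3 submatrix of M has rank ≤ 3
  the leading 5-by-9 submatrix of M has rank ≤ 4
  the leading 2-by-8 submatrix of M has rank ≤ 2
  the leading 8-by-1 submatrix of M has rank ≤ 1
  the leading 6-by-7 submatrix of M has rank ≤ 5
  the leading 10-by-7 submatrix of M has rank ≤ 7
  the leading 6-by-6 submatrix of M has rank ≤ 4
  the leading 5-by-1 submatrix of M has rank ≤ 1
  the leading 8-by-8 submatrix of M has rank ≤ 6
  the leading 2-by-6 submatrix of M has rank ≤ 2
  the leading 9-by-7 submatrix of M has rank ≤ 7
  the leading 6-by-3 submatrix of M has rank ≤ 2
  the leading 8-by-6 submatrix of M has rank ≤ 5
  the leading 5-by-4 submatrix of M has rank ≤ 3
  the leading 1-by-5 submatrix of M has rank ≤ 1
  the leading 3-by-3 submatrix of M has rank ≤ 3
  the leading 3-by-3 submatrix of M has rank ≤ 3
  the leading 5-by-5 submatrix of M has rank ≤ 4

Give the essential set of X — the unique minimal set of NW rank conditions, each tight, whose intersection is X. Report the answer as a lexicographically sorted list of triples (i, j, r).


The tightest implied rank at each (i,j), from the 20 conditions:

  i=1: 1 1 1 1 1 1 1 1 1 1
  i=2: 1 2 2 2 2 2 2 2 2 2
  i=3: 1 2 2 3 3 3 3 3 3 3
  i=4: 1 2 2 3 4 4 4 4 4 4
  i=5: 1 2 2 3 4 4 4 4 4 5
  i=6: 1 2 2 3 4 4 5 5 5 6
  i=7: 1 2 3 4 5 5 6 6 6 7
  i=8: 1 2 3 4 5 5 6 6 7 8
  i=9: 1 2 3 4 5 6 7 7 8 9
  i=10: 1 2 3 4 5 6 7 8 9 10

giving w = (1, 2, 4, 5, 10, 7, 3, 9, 6, 8) via Δ²R.

ℓ(w)=11; the 5 essential cells (i,j,r):

[(5, 9, 4), (6, 3, 2), (6, 6, 4), (8, 6, 5), (8, 8, 6)]


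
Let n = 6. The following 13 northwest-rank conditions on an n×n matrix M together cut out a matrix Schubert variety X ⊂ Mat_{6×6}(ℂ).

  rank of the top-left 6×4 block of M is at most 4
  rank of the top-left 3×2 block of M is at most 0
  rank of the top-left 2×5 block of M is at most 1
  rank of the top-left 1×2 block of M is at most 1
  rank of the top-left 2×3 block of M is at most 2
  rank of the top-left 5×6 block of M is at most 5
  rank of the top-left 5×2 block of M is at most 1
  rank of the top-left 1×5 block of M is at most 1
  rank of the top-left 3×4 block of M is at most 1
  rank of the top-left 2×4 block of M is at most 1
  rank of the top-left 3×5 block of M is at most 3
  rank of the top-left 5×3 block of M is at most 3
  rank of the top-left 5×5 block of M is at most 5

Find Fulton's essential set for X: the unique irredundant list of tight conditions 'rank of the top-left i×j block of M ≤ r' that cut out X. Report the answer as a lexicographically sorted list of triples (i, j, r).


Rank table r_w(6×6) implied by the 13 constraints:

  0, 0, 1, 1, 1, 1
  0, 0, 1, 1, 1, 2
  0, 0, 1, 1, 2, 3
  1, 1, 2, 2, 3, 4
  1, 1, 2, 3, 4, 5
  1, 2, 3, 4, 5, 6

reading off 1-entries of Δ²R: w = (3, 6, 5, 1, 4, 2).

Rothe diagram D(w) (10 cells), 4 SE-corners (essential conditions):

[(2, 5, 1), (3, 2, 0), (3, 4, 1), (5, 2, 1)]


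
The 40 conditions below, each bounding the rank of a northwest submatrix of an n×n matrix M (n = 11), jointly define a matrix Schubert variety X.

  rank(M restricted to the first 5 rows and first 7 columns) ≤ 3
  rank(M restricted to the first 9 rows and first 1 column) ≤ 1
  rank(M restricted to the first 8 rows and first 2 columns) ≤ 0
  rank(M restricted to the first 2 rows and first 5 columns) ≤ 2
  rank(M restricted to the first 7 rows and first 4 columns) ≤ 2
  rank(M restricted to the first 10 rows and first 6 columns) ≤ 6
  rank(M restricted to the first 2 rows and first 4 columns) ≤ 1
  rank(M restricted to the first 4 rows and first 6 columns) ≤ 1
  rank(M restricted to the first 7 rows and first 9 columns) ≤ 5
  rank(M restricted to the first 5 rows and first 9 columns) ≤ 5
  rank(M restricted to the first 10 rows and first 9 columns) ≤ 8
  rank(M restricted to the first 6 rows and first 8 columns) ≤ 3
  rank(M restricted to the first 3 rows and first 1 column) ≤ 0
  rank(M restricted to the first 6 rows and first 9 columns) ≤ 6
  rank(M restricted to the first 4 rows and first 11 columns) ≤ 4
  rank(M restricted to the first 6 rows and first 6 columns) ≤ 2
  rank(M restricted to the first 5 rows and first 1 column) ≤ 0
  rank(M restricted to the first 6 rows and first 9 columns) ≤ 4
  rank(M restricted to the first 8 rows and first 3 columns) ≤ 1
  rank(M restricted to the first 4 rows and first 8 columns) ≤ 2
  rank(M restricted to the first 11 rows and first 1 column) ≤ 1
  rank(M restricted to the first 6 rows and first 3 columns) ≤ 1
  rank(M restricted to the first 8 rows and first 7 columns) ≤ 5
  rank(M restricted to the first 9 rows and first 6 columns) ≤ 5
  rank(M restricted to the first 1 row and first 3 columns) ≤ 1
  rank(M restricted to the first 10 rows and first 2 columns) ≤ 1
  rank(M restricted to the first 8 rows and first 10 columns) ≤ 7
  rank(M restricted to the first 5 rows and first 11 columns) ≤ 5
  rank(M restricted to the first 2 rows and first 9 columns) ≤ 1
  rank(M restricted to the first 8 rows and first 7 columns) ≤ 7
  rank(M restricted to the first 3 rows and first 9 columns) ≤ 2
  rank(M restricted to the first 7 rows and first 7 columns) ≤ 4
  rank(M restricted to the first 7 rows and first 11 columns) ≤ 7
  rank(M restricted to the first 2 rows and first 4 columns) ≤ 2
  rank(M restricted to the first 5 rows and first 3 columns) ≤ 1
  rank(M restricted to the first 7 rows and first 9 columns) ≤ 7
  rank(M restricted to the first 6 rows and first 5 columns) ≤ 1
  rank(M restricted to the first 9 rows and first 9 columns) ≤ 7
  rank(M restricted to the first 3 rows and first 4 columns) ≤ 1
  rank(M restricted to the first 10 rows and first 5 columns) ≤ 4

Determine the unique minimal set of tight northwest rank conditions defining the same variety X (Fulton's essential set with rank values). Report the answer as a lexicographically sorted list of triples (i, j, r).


Reconstructing r_w from the 40 given conditions:

  row 1: 0 | 0 | 1 | 1 | 1 | 1 | 1 | 1 | 1 | 1 | 1
  row 2: 0 | 0 | 1 | 1 | 1 | 1 | 1 | 1 | 1 | 2 | 2
  row 3: 0 | 0 | 1 | 1 | 1 | 1 | 2 | 2 | 2 | 3 | 3
  row 4: 0 | 0 | 1 | 1 | 1 | 1 | 2 | 2 | 3 | 4 | 4
  row 5: 0 | 0 | 1 | 1 | 1 | 2 | 3 | 3 | 4 | 5 | 5
  row 6: 0 | 0 | 1 | 1 | 1 | 2 | 3 | 3 | 4 | 5 | 6
  row 7: 0 | 0 | 1 | 2 | 2 | 3 | 4 | 4 | 5 | 6 | 7
  row 8: 0 | 0 | 1 | 2 | 3 | 4 | 5 | 5 | 6 | 7 | 8
  row 9: 1 | 1 | 2 | 3 | 4 | 5 | 6 | 6 | 7 | 8 | 9
  row 10: 1 | 1 | 2 | 3 | 4 | 5 | 6 | 7 | 8 | 9 | 10
  row 11: 1 | 2 | 3 | 4 | 5 | 6 | 7 | 8 | 9 | 10 | 11

so w = (3, 10, 7, 9, 6, 11, 4, 5, 1, 8, 2).

ℓ(w)=35; the 7 essential cells (i,j,r):

[(2, 9, 1), (4, 6, 1), (4, 8, 2), (6, 5, 1), (6, 8, 3), (8, 2, 0), (10, 2, 1)]


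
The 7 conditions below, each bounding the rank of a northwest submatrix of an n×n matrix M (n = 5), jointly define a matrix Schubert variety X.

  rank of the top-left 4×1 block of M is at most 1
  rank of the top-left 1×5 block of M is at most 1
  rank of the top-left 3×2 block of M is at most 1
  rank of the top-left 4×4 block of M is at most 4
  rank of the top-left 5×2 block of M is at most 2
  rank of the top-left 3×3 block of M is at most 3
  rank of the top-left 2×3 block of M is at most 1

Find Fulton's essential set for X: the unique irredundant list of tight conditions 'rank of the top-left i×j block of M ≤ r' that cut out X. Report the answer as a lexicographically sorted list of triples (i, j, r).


Rank table r_w(5×5) implied by the 7 constraints:

  R[1]: 1  1  1  1  1
  R[2]: 1  1  1  2  2
  R[3]: 1  1  2  3  3
  R[4]: 1  2  3  4  4
  R[5]: 1  2  3  4  5

hence w(1..5) = (1, 4, 3, 2, 5).

Fulton essential set (2 of the 3 Rothe cells):

[(2, 3, 1), (3, 2, 1)]


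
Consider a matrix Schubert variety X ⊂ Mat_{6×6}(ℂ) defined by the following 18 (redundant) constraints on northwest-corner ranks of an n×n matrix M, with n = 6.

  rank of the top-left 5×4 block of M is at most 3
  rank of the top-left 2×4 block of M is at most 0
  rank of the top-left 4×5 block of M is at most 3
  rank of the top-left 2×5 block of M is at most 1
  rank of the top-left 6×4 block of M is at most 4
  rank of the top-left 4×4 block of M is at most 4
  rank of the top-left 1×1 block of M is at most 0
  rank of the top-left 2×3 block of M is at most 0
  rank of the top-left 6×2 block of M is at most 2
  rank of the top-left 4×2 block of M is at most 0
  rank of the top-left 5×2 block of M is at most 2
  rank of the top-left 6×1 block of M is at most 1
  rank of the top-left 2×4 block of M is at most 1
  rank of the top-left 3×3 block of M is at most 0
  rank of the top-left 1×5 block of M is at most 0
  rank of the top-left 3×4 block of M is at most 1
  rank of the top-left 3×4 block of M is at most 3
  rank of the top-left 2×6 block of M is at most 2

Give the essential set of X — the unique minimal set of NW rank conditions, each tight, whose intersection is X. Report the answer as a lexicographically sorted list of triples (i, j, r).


The tightest implied rank at each (i,j), from the 18 conditions:

  R[1]: 0 | 0 | 0 | 0 | 0 | 1
  R[2]: 0 | 0 | 0 | 0 | 1 | 2
  R[3]: 0 | 0 | 0 | 1 | 2 | 3
  R[4]: 0 | 0 | 1 | 2 | 3 | 4
  R[5]: 1 | 1 | 2 | 3 | 4 | 5
  R[6]: 1 | 2 | 3 | 4 | 5 | 6

giving w = (6, 5, 4, 3, 1, 2) via Δ²R.

4 SE-corners of the 14-cell Rothe diagram give Ess(w):

[(1, 5, 0), (2, 4, 0), (3, 3, 0), (4, 2, 0)]


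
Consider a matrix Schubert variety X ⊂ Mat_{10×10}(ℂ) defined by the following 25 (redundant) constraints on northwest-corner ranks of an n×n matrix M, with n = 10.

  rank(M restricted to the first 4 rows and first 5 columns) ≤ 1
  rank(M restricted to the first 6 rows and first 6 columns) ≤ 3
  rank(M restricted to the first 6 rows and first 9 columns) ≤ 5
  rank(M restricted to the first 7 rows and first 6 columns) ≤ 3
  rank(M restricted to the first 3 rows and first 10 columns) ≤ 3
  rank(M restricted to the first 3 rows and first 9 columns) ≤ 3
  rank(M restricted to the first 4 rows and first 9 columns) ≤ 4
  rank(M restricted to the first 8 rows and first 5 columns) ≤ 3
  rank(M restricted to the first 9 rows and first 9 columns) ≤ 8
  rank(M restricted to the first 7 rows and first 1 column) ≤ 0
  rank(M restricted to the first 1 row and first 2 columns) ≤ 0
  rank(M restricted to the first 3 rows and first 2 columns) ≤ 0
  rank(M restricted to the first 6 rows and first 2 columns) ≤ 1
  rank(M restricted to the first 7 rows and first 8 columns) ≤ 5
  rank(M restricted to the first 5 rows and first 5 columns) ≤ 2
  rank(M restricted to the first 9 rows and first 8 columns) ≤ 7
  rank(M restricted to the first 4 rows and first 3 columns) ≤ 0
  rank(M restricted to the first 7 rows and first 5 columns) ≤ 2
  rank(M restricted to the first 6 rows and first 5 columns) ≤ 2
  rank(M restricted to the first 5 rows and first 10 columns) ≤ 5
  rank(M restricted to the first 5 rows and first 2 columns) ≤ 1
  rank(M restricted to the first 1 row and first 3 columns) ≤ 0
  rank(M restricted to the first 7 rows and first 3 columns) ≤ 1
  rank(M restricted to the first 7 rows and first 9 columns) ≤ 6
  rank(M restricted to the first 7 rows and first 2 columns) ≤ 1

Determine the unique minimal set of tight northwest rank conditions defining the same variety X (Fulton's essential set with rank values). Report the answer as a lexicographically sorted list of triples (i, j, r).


Computing R[i][j] = min implied NW-rank bound (n=10, 25 conditions):

  0, 0, 0, 1, 1, 1, 1, 1, 1, 1
  0, 0, 0, 1, 1, 2, 2, 2, 2, 2
  0, 0, 0, 1, 1, 2, 3, 3, 3, 3
  0, 0, 0, 1, 1, 2, 3, 4, 4, 4
  0, 1, 1, 2, 2, 3, 4, 5, 5, 5
  0, 1, 1, 2, 2, 3, 4, 5, 5, 6
  0, 1, 1, 2, 2, 3, 4, 5, 6, 7
  1, 2, 2, 3, 3, 4, 5, 6, 7, 8
  1, 2, 3, 4, 4, 5, 6, 7, 8, 9
  1, 2, 3, 4, 5, 6, 7, 8, 9, 10

so w = (4, 6, 7, 8, 2, 10, 9, 1, 3, 5).

6 SE-corners of the 23-cell Rothe diagram give Ess(w):

[(4, 3, 0), (4, 5, 1), (6, 9, 5), (7, 1, 0), (7, 3, 1), (7, 5, 2)]


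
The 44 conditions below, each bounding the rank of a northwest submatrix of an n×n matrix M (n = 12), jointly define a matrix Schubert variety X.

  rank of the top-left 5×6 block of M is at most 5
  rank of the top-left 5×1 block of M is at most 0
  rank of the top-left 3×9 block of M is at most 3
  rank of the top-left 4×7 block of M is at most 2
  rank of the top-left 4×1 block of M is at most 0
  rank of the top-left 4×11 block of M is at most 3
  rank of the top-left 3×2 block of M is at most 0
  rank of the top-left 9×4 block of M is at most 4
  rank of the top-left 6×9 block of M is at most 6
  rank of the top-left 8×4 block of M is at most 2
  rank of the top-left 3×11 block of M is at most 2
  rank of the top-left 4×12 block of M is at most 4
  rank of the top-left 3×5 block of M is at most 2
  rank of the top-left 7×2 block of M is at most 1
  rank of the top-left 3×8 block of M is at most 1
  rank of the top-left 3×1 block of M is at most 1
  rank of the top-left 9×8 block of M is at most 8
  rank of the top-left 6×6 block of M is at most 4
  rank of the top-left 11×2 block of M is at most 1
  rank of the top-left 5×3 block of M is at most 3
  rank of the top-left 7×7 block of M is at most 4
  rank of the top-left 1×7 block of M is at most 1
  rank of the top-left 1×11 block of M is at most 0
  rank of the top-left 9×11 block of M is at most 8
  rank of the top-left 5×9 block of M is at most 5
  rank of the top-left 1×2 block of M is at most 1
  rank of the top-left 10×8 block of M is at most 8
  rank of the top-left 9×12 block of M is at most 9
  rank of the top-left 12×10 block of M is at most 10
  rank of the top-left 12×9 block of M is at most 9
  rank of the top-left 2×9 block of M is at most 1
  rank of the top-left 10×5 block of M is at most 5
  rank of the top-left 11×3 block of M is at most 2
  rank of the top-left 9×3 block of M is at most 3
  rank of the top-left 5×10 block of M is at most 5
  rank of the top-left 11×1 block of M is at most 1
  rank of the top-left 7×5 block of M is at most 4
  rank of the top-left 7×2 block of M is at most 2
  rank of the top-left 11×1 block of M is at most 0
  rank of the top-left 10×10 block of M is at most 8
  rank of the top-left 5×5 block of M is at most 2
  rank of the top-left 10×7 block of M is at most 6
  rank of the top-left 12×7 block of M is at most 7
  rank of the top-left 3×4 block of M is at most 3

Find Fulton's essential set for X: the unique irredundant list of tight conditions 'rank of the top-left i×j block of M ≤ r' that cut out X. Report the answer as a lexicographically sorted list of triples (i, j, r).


Computing R[i][j] = min implied NW-rank bound (n=12, 44 conditions):

  row 1: 0 | 0 | 0 | 0 | 0 | 0 | 0 | 0 | 0 | 0 | 0 | 1
  row 2: 0 | 0 | 1 | 1 | 1 | 1 | 1 | 1 | 1 | 1 | 1 | 2
  row 3: 0 | 0 | 1 | 1 | 1 | 1 | 1 | 1 | 2 | 2 | 2 | 3
  row 4: 0 | 1 | 2 | 2 | 2 | 2 | 2 | 2 | 3 | 3 | 3 | 4
  row 5: 0 | 1 | 2 | 2 | 2 | 3 | 3 | 3 | 4 | 4 | 4 | 5
  row 6: 0 | 1 | 2 | 2 | 3 | 4 | 4 | 4 | 5 | 5 | 5 | 6
  row 7: 0 | 1 | 2 | 2 | 3 | 4 | 4 | 5 | 6 | 6 | 6 | 7
  row 8: 0 | 1 | 2 | 2 | 3 | 4 | 5 | 6 | 7 | 7 | 7 | 8
  row 9: 0 | 1 | 2 | 3 | 4 | 5 | 6 | 7 | 8 | 8 | 8 | 9
  row 10: 0 | 1 | 2 | 3 | 4 | 5 | 6 | 7 | 8 | 8 | 9 | 10
  row 11: 0 | 1 | 2 | 3 | 4 | 5 | 6 | 7 | 8 | 9 | 10 | 11
  row 12: 1 | 2 | 3 | 4 | 5 | 6 | 7 | 8 | 9 | 10 | 11 | 12

the unique w with this rank table is (12, 3, 9, 2, 6, 5, 8, 7, 4, 11, 10, 1).

Fulton essential set (8 of the 35 Rothe cells):

[(1, 11, 0), (3, 2, 0), (3, 8, 1), (5, 5, 2), (7, 7, 4), (8, 4, 2), (10, 10, 8), (11, 1, 0)]


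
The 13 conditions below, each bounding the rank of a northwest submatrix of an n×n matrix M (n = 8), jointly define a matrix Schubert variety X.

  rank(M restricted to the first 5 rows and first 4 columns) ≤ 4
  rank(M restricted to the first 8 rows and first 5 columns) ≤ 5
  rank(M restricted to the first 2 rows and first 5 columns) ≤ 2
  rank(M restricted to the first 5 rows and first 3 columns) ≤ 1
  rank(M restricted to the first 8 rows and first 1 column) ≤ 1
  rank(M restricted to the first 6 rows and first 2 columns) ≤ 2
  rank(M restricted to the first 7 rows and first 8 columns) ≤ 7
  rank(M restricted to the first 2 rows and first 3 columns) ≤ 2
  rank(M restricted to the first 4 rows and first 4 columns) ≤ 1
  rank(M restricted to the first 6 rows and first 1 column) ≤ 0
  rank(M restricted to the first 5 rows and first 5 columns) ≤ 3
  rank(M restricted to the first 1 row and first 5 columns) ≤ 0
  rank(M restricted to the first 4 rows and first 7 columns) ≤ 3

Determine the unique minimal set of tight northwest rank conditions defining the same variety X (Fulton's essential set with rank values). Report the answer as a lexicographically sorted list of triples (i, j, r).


Propagating the 13 rank bounds to every northwest block:

  R[1]: 0, 0, 0, 0, 0, 1, 1, 1
  R[2]: 0, 1, 1, 1, 1, 2, 2, 2
  R[3]: 0, 1, 1, 1, 2, 3, 3, 3
  R[4]: 0, 1, 1, 1, 2, 3, 3, 4
  R[5]: 0, 1, 1, 2, 3, 4, 4, 5
  R[6]: 0, 1, 2, 3, 4, 5, 5, 6
  R[7]: 1, 2, 3, 4, 5, 6, 6, 7
  R[8]: 1, 2, 3, 4, 5, 6, 7, 8

giving w = (6, 2, 5, 8, 4, 3, 1, 7) via Δ²R.

|D(w)|=16, |Ess(w)|=5:

[(1, 5, 0), (4, 4, 1), (4, 7, 3), (5, 3, 1), (6, 1, 0)]


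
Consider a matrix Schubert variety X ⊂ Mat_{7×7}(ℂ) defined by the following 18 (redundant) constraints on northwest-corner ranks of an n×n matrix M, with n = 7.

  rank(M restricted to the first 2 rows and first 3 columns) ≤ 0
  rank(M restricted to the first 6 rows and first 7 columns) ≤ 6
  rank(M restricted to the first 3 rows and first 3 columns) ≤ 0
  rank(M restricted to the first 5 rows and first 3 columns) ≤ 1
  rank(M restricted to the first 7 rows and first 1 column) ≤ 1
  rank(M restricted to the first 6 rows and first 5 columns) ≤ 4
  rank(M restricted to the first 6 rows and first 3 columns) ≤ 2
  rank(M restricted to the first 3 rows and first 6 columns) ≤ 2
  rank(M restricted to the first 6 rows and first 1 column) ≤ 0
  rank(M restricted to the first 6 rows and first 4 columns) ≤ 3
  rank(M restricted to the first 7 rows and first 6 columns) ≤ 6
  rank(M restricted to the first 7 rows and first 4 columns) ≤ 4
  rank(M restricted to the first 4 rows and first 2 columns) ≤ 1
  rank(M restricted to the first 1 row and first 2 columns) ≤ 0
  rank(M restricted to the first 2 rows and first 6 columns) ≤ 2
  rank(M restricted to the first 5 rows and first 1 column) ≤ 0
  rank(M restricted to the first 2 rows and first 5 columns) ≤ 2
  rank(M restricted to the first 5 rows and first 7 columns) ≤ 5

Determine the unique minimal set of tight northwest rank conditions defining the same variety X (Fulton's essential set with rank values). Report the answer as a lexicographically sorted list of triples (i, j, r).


The tightest implied rank at each (i,j), from the 18 conditions:

  row 1: 0 | 0 | 0 | 1 | 1 | 1 | 1
  row 2: 0 | 0 | 0 | 1 | 2 | 2 | 2
  row 3: 0 | 0 | 0 | 1 | 2 | 2 | 3
  row 4: 0 | 1 | 1 | 2 | 3 | 3 | 4
  row 5: 0 | 1 | 1 | 2 | 3 | 4 | 5
  row 6: 0 | 1 | 2 | 3 | 4 | 5 | 6
  row 7: 1 | 2 | 3 | 4 | 5 | 6 | 7

second differences of R give the permutation w = (4, 5, 7, 2, 6, 3, 1).

4 SE-corners of the 14-cell Rothe diagram give Ess(w):

[(3, 3, 0), (3, 6, 2), (5, 3, 1), (6, 1, 0)]


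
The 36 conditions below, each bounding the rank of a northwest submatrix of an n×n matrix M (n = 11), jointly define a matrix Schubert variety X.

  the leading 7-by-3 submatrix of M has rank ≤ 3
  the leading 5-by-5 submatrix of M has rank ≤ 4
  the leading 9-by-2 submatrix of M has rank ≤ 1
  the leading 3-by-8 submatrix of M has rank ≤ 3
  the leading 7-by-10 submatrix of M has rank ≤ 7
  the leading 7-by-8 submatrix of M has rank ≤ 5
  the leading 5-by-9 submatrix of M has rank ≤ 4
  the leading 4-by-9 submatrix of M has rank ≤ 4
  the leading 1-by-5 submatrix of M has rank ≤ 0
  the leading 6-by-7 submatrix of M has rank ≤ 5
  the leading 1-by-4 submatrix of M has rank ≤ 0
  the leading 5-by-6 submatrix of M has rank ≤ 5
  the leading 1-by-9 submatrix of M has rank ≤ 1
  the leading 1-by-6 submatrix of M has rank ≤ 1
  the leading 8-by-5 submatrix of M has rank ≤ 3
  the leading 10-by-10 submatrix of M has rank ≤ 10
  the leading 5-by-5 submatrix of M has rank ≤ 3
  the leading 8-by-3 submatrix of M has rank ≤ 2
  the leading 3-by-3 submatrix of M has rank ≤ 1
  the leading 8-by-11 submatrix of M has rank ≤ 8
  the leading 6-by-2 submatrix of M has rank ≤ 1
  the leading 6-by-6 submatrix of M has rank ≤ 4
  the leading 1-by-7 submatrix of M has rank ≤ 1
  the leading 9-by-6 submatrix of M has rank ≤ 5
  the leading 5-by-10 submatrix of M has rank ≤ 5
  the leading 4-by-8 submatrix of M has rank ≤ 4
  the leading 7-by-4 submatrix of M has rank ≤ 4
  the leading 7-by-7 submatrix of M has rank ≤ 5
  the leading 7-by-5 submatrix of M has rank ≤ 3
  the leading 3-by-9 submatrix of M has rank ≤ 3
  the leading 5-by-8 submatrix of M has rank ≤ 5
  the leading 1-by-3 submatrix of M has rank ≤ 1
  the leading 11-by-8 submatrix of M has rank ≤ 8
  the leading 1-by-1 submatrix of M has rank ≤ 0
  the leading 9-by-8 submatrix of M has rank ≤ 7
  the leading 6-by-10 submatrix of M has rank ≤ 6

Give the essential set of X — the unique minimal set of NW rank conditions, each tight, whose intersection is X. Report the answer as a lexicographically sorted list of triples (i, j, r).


Rank table r_w(11×11) implied by the 36 constraints:

  0  0  0  0  0  1  1  1  1  1  1
  1  1  1  1  1  2  2  2  2  2  2
  1  1  1  2  2  3  3  3  3  3  3
  1  1  2  3  3  4  4  4  4  4  4
  1  1  2  3  3  4  4  4  4  5  5
  1  1  2  3  3  4  5  5  5  6  6
  1  1  2  3  3  4  5  5  6  7  7
  1  1  2  3  3  4  5  6  7  8  8
  1  1  2  3  4  5  6  7  8  9  9
  1  2  3  4  5  6  7  8  9  10  10
  1  2  3  4  5  6  7  8  9  10  11

second differences of R give the permutation w = (6, 1, 4, 3, 10, 7, 9, 8, 5, 2, 11).

Fulton essential set (6 of the 21 Rothe cells):

[(1, 5, 0), (3, 3, 1), (5, 9, 4), (7, 8, 5), (8, 5, 3), (9, 2, 1)]


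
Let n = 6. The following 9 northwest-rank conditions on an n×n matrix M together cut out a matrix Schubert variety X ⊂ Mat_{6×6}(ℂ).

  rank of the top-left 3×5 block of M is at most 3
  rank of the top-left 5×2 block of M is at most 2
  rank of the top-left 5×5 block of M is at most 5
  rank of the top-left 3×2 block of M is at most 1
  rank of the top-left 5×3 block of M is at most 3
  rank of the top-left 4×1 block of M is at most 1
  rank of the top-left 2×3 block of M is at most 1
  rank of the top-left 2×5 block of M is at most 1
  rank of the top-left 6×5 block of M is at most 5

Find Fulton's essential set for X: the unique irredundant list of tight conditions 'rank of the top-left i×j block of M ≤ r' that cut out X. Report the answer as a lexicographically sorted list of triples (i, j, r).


Reconstructing r_w from the 9 given conditions:

  i=1: 1, 1, 1, 1, 1, 1
  i=2: 1, 1, 1, 1, 1, 2
  i=3: 1, 1, 2, 2, 2, 3
  i=4: 1, 2, 3, 3, 3, 4
  i=5: 1, 2, 3, 4, 4, 5
  i=6: 1, 2, 3, 4, 5, 6

so w = (1, 6, 3, 2, 4, 5).

Fulton essential set (2 of the 5 Rothe cells):

[(2, 5, 1), (3, 2, 1)]


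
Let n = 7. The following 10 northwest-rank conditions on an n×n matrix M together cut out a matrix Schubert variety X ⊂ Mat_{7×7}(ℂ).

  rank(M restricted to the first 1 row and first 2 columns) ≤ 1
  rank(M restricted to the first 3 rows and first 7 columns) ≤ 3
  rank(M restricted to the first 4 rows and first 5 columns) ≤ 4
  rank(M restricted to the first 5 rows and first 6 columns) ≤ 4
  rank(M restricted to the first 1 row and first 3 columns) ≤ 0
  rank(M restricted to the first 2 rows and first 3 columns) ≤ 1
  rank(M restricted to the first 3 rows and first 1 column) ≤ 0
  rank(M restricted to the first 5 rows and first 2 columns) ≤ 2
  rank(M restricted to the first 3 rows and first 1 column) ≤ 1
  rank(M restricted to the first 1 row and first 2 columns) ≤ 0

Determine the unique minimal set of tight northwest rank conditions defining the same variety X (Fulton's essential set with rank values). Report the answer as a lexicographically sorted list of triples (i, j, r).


Computing R[i][j] = min implied NW-rank bound (n=7, 10 conditions):

  i=1: 0  0  0  1  1  1  1
  i=2: 0  1  1  2  2  2  2
  i=3: 0  1  2  3  3  3  3
  i=4: 1  2  3  4  4  4  4
  i=5: 1  2  3  4  4  4  5
  i=6: 1  2  3  4  5  5  6
  i=7: 1  2  3  4  5  6  7

second differences of R give the permutation w = (4, 2, 3, 1, 7, 5, 6).

D(w) has 7 cells with 3 SE-corners; essential set:

[(1, 3, 0), (3, 1, 0), (5, 6, 4)]


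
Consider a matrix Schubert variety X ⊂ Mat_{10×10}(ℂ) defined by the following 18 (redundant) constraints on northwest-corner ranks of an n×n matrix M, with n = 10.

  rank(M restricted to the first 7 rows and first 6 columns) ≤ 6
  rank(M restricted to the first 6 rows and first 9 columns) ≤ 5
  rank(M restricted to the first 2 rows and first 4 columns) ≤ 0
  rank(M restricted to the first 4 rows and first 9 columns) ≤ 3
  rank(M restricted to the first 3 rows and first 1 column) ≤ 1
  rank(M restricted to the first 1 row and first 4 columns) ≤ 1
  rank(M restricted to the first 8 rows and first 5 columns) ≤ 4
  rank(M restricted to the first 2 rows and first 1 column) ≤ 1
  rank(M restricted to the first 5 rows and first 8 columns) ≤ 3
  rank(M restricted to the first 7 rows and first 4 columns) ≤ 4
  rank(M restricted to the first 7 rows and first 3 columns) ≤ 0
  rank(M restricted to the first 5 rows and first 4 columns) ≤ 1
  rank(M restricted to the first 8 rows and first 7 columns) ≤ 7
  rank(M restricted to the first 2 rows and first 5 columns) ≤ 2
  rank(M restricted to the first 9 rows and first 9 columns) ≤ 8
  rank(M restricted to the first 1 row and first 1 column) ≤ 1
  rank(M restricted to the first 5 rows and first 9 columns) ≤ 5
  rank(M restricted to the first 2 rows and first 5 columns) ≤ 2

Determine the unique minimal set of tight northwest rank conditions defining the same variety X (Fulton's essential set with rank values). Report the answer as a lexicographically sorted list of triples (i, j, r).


Rank table r_w(10×10) implied by the 18 constraints:

  row 1: 0, 0, 0, 0, 1, 1, 1, 1, 1, 1
  row 2: 0, 0, 0, 0, 1, 2, 2, 2, 2, 2
  row 3: 0, 0, 0, 1, 2, 3, 3, 3, 3, 3
  row 4: 0, 0, 0, 1, 2, 3, 3, 3, 3, 4
  row 5: 0, 0, 0, 1, 2, 3, 3, 3, 4, 5
  row 6: 0, 0, 0, 1, 2, 3, 4, 4, 5, 6
  row 7: 0, 0, 0, 1, 2, 3, 4, 5, 6, 7
  row 8: 1, 1, 1, 2, 3, 4, 5, 6, 7, 8
  row 9: 1, 2, 2, 3, 4, 5, 6, 7, 8, 9
  row 10: 1, 2, 3, 4, 5, 6, 7, 8, 9, 10

second differences of R give the permutation w = (5, 6, 4, 10, 9, 7, 8, 1, 2, 3).

ℓ(w)=28; the 4 essential cells (i,j,r):

[(2, 4, 0), (4, 9, 3), (5, 8, 3), (7, 3, 0)]


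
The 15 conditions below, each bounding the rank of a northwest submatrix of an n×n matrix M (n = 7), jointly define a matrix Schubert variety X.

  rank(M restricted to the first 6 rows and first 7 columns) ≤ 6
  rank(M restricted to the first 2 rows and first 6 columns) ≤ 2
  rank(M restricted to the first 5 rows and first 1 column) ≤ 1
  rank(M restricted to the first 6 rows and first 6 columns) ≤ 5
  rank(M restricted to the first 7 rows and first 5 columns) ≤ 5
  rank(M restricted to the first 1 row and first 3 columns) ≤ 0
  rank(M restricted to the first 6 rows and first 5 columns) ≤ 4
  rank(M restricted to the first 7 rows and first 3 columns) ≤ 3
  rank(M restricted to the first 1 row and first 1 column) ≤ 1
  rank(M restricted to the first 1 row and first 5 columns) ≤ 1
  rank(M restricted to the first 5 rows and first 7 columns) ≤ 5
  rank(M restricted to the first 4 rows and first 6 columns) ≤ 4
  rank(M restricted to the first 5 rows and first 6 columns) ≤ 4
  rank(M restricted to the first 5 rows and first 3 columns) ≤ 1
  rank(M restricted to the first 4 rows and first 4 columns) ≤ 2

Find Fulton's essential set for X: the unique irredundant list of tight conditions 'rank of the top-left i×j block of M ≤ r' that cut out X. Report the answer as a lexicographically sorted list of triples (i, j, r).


Computing R[i][j] = min implied NW-rank bound (n=7, 15 conditions):

  row 1: 0 | 0 | 0 | 1 | 1 | 1 | 1
  row 2: 1 | 1 | 1 | 2 | 2 | 2 | 2
  row 3: 1 | 1 | 1 | 2 | 3 | 3 | 3
  row 4: 1 | 1 | 1 | 2 | 3 | 4 | 4
  row 5: 1 | 1 | 1 | 2 | 3 | 4 | 5
  row 6: 1 | 2 | 2 | 3 | 4 | 5 | 6
  row 7: 1 | 2 | 3 | 4 | 5 | 6 | 7

giving w = (4, 1, 5, 6, 7, 2, 3) via Δ²R.

|D(w)|=9, |Ess(w)|=2:

[(1, 3, 0), (5, 3, 1)]


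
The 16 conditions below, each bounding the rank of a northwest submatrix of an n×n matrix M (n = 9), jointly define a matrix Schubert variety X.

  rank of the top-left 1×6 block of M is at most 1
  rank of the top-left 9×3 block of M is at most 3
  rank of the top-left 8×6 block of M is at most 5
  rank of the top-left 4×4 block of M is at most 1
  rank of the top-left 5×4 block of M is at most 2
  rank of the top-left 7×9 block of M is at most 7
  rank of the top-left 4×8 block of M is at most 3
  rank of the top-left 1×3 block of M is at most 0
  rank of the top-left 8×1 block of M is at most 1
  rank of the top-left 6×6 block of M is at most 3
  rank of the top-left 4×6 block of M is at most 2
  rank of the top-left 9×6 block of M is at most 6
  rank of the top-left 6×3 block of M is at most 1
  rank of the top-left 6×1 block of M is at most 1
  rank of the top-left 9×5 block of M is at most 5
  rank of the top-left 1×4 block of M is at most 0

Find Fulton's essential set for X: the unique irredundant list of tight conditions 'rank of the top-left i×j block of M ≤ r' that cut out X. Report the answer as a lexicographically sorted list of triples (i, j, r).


Computing R[i][j] = min implied NW-rank bound (n=9, 16 conditions):

  row 1: 0, 0, 0, 0, 1, 1, 1, 1, 1
  row 2: 1, 1, 1, 1, 2, 2, 2, 2, 2
  row 3: 1, 1, 1, 1, 2, 2, 3, 3, 3
  row 4: 1, 1, 1, 1, 2, 2, 3, 3, 4
  row 5: 1, 1, 1, 2, 3, 3, 4, 4, 5
  row 6: 1, 1, 1, 2, 3, 3, 4, 5, 6
  row 7: 1, 2, 2, 3, 4, 4, 5, 6, 7
  row 8: 1, 2, 3, 4, 5, 5, 6, 7, 8
  row 9: 1, 2, 3, 4, 5, 6, 7, 8, 9

hence w(1..9) = (5, 1, 7, 9, 4, 8, 2, 3, 6).

D(w) has 18 cells with 6 SE-corners; essential set:

[(1, 4, 0), (4, 4, 1), (4, 6, 2), (4, 8, 3), (6, 3, 1), (6, 6, 3)]
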